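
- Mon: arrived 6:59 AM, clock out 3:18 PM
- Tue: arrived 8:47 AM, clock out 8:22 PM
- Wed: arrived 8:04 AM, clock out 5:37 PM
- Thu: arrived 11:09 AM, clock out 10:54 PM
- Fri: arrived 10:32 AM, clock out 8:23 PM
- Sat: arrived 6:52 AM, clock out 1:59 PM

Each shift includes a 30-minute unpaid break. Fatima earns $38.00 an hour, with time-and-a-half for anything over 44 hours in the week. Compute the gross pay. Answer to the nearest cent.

$2308.50

Mon: 6:59 AM–3:18 PM = 8 h 19 min; less 30 min break → 7 h 49 min
Tue: 8:47 AM–8:22 PM = 11 h 35 min; less 30 min break → 11 h 5 min
Wed: 8:04 AM–5:37 PM = 9 h 33 min; less 30 min break → 9 h 3 min
Thu: 11:09 AM–10:54 PM = 11 h 45 min; less 30 min break → 11 h 15 min
Fri: 10:32 AM–8:23 PM = 9 h 51 min; less 30 min break → 9 h 21 min
Sat: 6:52 AM–1:59 PM = 7 h 7 min; less 30 min break → 6 h 37 min
Total worked: 55 h 10 min = 3310 min.
Regular 44 h 0 min = 2640 min at $38.00/h; overtime 11 h 10 min = 670 min at $57.00/h.
Pay = (2640 × $38.00 + 670 × $57.00) ÷ 60 = $2308.50.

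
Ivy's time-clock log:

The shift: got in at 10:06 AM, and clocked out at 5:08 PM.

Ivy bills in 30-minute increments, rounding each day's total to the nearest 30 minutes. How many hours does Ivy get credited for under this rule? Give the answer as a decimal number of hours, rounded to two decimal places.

The shift: 10:06 AM–5:08 PM = 7 h 2 min → rounds to 7 h 0 min

7.00 hours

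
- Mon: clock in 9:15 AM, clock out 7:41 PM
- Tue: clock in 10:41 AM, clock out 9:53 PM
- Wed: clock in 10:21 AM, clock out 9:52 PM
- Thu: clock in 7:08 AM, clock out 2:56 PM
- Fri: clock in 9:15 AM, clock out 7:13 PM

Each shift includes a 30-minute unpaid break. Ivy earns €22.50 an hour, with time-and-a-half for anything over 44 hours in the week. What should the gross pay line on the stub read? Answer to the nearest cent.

Mon: 9:15 AM–7:41 PM = 10 h 26 min; less 30 min break → 9 h 56 min
Tue: 10:41 AM–9:53 PM = 11 h 12 min; less 30 min break → 10 h 42 min
Wed: 10:21 AM–9:52 PM = 11 h 31 min; less 30 min break → 11 h 1 min
Thu: 7:08 AM–2:56 PM = 7 h 48 min; less 30 min break → 7 h 18 min
Fri: 9:15 AM–7:13 PM = 9 h 58 min; less 30 min break → 9 h 28 min
Total worked: 48 h 25 min = 2905 min.
Regular 44 h 0 min = 2640 min at €22.50/h; overtime 4 h 25 min = 265 min at €33.75/h.
Pay = (2640 × €22.50 + 265 × €33.75) ÷ 60 = €1139.06.

€1139.06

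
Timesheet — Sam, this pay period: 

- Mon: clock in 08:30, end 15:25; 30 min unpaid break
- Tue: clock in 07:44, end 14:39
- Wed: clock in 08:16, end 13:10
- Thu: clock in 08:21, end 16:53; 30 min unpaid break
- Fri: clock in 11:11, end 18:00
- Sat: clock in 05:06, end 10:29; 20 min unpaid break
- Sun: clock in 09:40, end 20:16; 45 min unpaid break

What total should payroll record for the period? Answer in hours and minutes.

47 h 59 min

Mon: 08:30–15:25 = 6 h 55 min; less 30 min break → 6 h 25 min
Tue: 07:44–14:39 = 6 h 55 min
Wed: 08:16–13:10 = 4 h 54 min
Thu: 08:21–16:53 = 8 h 32 min; less 30 min break → 8 h 2 min
Fri: 11:11–18:00 = 6 h 49 min
Sat: 05:06–10:29 = 5 h 23 min; less 20 min break → 5 h 3 min
Sun: 09:40–20:16 = 10 h 36 min; less 45 min break → 9 h 51 min
Total: 6 h 25 min + 6 h 55 min + 4 h 54 min + 8 h 2 min + 6 h 49 min + 5 h 3 min + 9 h 51 min = 47 h 59 min.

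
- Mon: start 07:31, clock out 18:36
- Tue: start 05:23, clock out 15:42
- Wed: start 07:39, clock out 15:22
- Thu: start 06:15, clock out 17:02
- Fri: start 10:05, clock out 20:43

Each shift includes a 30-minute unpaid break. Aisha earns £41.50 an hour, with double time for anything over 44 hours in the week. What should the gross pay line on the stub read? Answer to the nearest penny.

£2160.77

Mon: 07:31–18:36 = 11 h 5 min; less 30 min break → 10 h 35 min
Tue: 05:23–15:42 = 10 h 19 min; less 30 min break → 9 h 49 min
Wed: 07:39–15:22 = 7 h 43 min; less 30 min break → 7 h 13 min
Thu: 06:15–17:02 = 10 h 47 min; less 30 min break → 10 h 17 min
Fri: 10:05–20:43 = 10 h 38 min; less 30 min break → 10 h 8 min
Total worked: 48 h 2 min = 2882 min.
Regular 44 h 0 min = 2640 min at £41.50/h; overtime 4 h 2 min = 242 min at £83.00/h.
Pay = (2640 × £41.50 + 242 × £83.00) ÷ 60 = £2160.77.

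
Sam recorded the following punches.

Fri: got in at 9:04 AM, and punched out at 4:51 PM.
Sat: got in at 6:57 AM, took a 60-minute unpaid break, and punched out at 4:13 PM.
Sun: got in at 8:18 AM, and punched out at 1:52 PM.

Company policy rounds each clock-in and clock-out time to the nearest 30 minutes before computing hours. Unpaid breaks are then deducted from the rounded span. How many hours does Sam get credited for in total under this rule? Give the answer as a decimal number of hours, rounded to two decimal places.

Fri: in 9:04 AM→9:00 AM, out 4:51 PM→5:00 PM; 8 h 0 min
Sat: in 6:57 AM→7:00 AM, out 4:13 PM→4:00 PM; 9 h 0 min − 60 min = 8 h 0 min
Sun: in 8:18 AM→8:30 AM, out 1:52 PM→2:00 PM; 5 h 30 min
Total credited: 21 h 30 min.

21.50 hours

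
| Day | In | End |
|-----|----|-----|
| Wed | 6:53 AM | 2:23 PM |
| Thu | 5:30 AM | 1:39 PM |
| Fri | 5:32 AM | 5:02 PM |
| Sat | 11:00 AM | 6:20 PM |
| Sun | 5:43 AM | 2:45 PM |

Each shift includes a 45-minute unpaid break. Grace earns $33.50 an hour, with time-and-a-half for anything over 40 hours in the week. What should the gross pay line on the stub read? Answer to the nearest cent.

$1332.18

Wed: 6:53 AM–2:23 PM = 7 h 30 min; less 45 min break → 6 h 45 min
Thu: 5:30 AM–1:39 PM = 8 h 9 min; less 45 min break → 7 h 24 min
Fri: 5:32 AM–5:02 PM = 11 h 30 min; less 45 min break → 10 h 45 min
Sat: 11:00 AM–6:20 PM = 7 h 20 min; less 45 min break → 6 h 35 min
Sun: 5:43 AM–2:45 PM = 9 h 2 min; less 45 min break → 8 h 17 min
Total worked: 39 h 46 min = 2386 min.
Regular 39 h 46 min = 2386 min at $33.50/h; overtime 0 h 0 min = 0 min at $50.25/h.
Pay = (2386 × $33.50 + 0 × $50.25) ÷ 60 = $1332.18.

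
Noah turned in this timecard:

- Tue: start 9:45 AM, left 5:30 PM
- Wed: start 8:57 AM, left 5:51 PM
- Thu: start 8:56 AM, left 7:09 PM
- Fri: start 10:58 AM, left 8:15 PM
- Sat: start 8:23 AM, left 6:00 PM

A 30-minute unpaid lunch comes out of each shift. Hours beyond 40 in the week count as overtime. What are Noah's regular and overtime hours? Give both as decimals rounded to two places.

Tue: 9:45 AM–5:30 PM = 7 h 45 min; less 30 min break → 7 h 15 min
Wed: 8:57 AM–5:51 PM = 8 h 54 min; less 30 min break → 8 h 24 min
Thu: 8:56 AM–7:09 PM = 10 h 13 min; less 30 min break → 9 h 43 min
Fri: 10:58 AM–8:15 PM = 9 h 17 min; less 30 min break → 8 h 47 min
Sat: 8:23 AM–6:00 PM = 9 h 37 min; less 30 min break → 9 h 7 min
Total worked: 43 h 16 min = 43.27 h.
Threshold 40 h → overtime 3 h 16 min, regular 40 h 0 min.

Regular 40.00 hours, overtime 3.27 hours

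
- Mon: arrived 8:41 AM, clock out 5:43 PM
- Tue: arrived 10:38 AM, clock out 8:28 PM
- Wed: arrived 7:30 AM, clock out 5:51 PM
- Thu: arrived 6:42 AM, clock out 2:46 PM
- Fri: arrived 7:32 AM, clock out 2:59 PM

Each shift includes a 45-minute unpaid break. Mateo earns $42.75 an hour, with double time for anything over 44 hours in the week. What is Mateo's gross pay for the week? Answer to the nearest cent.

$1752.04

Mon: 8:41 AM–5:43 PM = 9 h 2 min; less 45 min break → 8 h 17 min
Tue: 10:38 AM–8:28 PM = 9 h 50 min; less 45 min break → 9 h 5 min
Wed: 7:30 AM–5:51 PM = 10 h 21 min; less 45 min break → 9 h 36 min
Thu: 6:42 AM–2:46 PM = 8 h 4 min; less 45 min break → 7 h 19 min
Fri: 7:32 AM–2:59 PM = 7 h 27 min; less 45 min break → 6 h 42 min
Total worked: 40 h 59 min = 2459 min.
Regular 40 h 59 min = 2459 min at $42.75/h; overtime 0 h 0 min = 0 min at $85.50/h.
Pay = (2459 × $42.75 + 0 × $85.50) ÷ 60 = $1752.04.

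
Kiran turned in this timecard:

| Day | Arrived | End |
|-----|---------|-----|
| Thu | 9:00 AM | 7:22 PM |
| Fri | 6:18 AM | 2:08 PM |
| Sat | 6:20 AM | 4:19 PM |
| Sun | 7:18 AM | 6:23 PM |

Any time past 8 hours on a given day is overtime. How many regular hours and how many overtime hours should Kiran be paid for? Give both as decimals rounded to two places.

Thu: 9:00 AM–7:22 PM = 10 h 22 min
Fri: 6:18 AM–2:08 PM = 7 h 50 min
Sat: 6:20 AM–4:19 PM = 9 h 59 min
Sun: 7:18 AM–6:23 PM = 11 h 5 min
Thu reg 8 h 0 min / OT 2 h 22 min; Fri reg 7 h 50 min / OT 0 h 0 min; Sat reg 8 h 0 min / OT 1 h 59 min; Sun reg 8 h 0 min / OT 3 h 5 min.
Totals: regular 31 h 50 min, overtime 7 h 26 min.

Regular 31.83 hours, overtime 7.43 hours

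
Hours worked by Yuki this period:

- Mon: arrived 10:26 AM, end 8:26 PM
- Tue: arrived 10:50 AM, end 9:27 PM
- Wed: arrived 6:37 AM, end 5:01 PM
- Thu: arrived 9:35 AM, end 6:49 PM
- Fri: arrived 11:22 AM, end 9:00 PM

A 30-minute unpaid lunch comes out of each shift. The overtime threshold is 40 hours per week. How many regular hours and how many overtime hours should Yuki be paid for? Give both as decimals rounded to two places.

Mon: 10:26 AM–8:26 PM = 10 h 0 min; less 30 min break → 9 h 30 min
Tue: 10:50 AM–9:27 PM = 10 h 37 min; less 30 min break → 10 h 7 min
Wed: 6:37 AM–5:01 PM = 10 h 24 min; less 30 min break → 9 h 54 min
Thu: 9:35 AM–6:49 PM = 9 h 14 min; less 30 min break → 8 h 44 min
Fri: 11:22 AM–9:00 PM = 9 h 38 min; less 30 min break → 9 h 8 min
Total worked: 47 h 23 min = 47.38 h.
Threshold 40 h → overtime 7 h 23 min, regular 40 h 0 min.

Regular 40.00 hours, overtime 7.38 hours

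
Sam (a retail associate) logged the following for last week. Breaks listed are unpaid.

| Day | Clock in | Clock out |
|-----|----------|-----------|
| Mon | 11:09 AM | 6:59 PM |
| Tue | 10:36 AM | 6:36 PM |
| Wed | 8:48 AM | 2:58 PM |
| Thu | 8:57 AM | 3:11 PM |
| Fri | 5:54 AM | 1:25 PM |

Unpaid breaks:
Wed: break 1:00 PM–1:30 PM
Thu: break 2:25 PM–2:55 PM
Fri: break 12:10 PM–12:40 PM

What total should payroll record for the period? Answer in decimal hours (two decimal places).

34.25 hours

Mon: 11:09 AM–6:59 PM = 7 h 50 min
Tue: 10:36 AM–6:36 PM = 8 h 0 min
Wed: 8:48 AM–2:58 PM = 6 h 10 min; less 30 min break → 5 h 40 min
Thu: 8:57 AM–3:11 PM = 6 h 14 min; less 30 min break → 5 h 44 min
Fri: 5:54 AM–1:25 PM = 7 h 31 min; less 30 min break → 7 h 1 min
Total: 7 h 50 min + 8 h 0 min + 5 h 40 min + 5 h 44 min + 7 h 1 min = 34 h 15 min.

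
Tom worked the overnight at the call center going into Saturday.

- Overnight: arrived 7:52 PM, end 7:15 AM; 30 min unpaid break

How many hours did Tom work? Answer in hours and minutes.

Overnight: 7:52 PM → midnight = 4 h 8 min; midnight → 7:15 AM = 7 h 15 min; span 11 h 23 min; less 30 min break → 10 h 53 min

10 h 53 min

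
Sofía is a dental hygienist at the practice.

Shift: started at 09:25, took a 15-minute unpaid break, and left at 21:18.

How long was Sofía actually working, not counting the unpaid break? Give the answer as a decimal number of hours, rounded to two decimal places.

Shift: 09:25–21:18 = 11 h 53 min; less 15 min break → 11 h 38 min

11.63 hours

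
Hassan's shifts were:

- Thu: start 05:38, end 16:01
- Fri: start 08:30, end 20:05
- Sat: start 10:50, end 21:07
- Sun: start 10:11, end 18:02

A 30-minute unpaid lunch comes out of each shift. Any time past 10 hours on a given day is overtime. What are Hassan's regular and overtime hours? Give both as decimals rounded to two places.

Regular 37.02 hours, overtime 1.08 hours

Thu: 05:38–16:01 = 10 h 23 min; less 30 min break → 9 h 53 min
Fri: 08:30–20:05 = 11 h 35 min; less 30 min break → 11 h 5 min
Sat: 10:50–21:07 = 10 h 17 min; less 30 min break → 9 h 47 min
Sun: 10:11–18:02 = 7 h 51 min; less 30 min break → 7 h 21 min
Thu reg 9 h 53 min / OT 0 h 0 min; Fri reg 10 h 0 min / OT 1 h 5 min; Sat reg 9 h 47 min / OT 0 h 0 min; Sun reg 7 h 21 min / OT 0 h 0 min.
Totals: regular 37 h 1 min, overtime 1 h 5 min.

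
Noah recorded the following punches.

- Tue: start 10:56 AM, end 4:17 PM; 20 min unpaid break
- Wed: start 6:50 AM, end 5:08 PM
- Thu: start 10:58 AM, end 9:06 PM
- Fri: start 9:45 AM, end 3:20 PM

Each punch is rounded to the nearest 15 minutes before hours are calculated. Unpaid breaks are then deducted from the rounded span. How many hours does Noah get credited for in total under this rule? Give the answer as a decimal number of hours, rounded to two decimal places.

30.92 hours

Tue: in 10:56 AM→11:00 AM, out 4:17 PM→4:15 PM; 5 h 15 min − 20 min = 4 h 55 min
Wed: in 6:50 AM→6:45 AM, out 5:08 PM→5:15 PM; 10 h 30 min
Thu: in 10:58 AM→11:00 AM, out 9:06 PM→9:00 PM; 10 h 0 min
Fri: in 9:45 AM→9:45 AM, out 3:20 PM→3:15 PM; 5 h 30 min
Total credited: 30 h 55 min.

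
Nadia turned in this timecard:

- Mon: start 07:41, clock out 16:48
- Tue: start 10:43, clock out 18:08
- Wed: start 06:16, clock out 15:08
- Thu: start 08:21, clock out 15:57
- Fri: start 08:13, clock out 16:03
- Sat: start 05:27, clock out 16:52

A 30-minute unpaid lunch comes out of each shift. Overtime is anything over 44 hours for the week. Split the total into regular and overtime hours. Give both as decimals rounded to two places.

Mon: 07:41–16:48 = 9 h 7 min; less 30 min break → 8 h 37 min
Tue: 10:43–18:08 = 7 h 25 min; less 30 min break → 6 h 55 min
Wed: 06:16–15:08 = 8 h 52 min; less 30 min break → 8 h 22 min
Thu: 08:21–15:57 = 7 h 36 min; less 30 min break → 7 h 6 min
Fri: 08:13–16:03 = 7 h 50 min; less 30 min break → 7 h 20 min
Sat: 05:27–16:52 = 11 h 25 min; less 30 min break → 10 h 55 min
Total worked: 49 h 15 min = 49.25 h.
Threshold 44 h → overtime 5 h 15 min, regular 44 h 0 min.

Regular 44.00 hours, overtime 5.25 hours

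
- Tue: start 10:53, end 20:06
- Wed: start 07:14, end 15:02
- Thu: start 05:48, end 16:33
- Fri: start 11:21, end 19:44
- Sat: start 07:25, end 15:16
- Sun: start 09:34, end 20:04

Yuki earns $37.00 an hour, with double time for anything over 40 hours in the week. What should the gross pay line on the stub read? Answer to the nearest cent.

Tue: 10:53–20:06 = 9 h 13 min
Wed: 07:14–15:02 = 7 h 48 min
Thu: 05:48–16:33 = 10 h 45 min
Fri: 11:21–19:44 = 8 h 23 min
Sat: 07:25–15:16 = 7 h 51 min
Sun: 09:34–20:04 = 10 h 30 min
Total worked: 54 h 30 min = 3270 min.
Regular 40 h 0 min = 2400 min at $37.00/h; overtime 14 h 30 min = 870 min at $74.00/h.
Pay = (2400 × $37.00 + 870 × $74.00) ÷ 60 = $2553.00.

$2553.00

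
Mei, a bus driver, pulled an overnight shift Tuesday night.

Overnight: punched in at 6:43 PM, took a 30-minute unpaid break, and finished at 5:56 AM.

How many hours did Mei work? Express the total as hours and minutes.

10 h 43 min

Overnight: 6:43 PM → midnight = 5 h 17 min; midnight → 5:56 AM = 5 h 56 min; span 11 h 13 min; less 30 min break → 10 h 43 min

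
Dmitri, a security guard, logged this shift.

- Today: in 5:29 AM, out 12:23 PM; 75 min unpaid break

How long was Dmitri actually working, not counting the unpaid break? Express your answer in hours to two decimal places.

5.65 hours

Today: 5:29 AM–12:23 PM = 6 h 54 min; less 75 min break → 5 h 39 min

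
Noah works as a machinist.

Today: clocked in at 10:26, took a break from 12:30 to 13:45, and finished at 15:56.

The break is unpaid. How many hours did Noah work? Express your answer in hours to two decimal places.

4.25 hours

Today: 10:26–15:56 = 5 h 30 min; less 75 min break → 4 h 15 min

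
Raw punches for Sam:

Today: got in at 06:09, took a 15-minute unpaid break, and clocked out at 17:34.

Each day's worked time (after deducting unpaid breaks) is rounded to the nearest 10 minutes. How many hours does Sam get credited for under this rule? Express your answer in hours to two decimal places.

11.17 hours

Today: 06:09–17:34 = 11 h 25 min − 15 min = 11 h 10 min → rounds to 11 h 10 min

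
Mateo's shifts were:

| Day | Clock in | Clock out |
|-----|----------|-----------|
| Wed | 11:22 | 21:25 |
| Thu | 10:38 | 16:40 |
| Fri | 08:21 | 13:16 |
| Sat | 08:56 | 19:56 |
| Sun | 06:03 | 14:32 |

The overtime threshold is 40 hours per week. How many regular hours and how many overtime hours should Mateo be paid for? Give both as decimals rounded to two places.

Regular 40.00 hours, overtime 0.48 hours

Wed: 11:22–21:25 = 10 h 3 min
Thu: 10:38–16:40 = 6 h 2 min
Fri: 08:21–13:16 = 4 h 55 min
Sat: 08:56–19:56 = 11 h 0 min
Sun: 06:03–14:32 = 8 h 29 min
Total worked: 40 h 29 min = 40.48 h.
Threshold 40 h → overtime 0 h 29 min, regular 40 h 0 min.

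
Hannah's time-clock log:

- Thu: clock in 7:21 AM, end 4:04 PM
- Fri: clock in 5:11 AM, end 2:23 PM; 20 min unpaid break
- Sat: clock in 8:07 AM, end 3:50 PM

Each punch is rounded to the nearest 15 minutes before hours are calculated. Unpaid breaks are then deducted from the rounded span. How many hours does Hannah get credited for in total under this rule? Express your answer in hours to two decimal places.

Thu: in 7:21 AM→7:15 AM, out 4:04 PM→4:00 PM; 8 h 45 min
Fri: in 5:11 AM→5:15 AM, out 2:23 PM→2:30 PM; 9 h 15 min − 20 min = 8 h 55 min
Sat: in 8:07 AM→8:00 AM, out 3:50 PM→3:45 PM; 7 h 45 min
Total credited: 25 h 25 min.

25.42 hours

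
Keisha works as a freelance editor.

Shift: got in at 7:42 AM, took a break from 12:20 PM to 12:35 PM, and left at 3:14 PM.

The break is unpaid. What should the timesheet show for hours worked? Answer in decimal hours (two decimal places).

Shift: 7:42 AM–3:14 PM = 7 h 32 min; less 15 min break → 7 h 17 min

7.28 hours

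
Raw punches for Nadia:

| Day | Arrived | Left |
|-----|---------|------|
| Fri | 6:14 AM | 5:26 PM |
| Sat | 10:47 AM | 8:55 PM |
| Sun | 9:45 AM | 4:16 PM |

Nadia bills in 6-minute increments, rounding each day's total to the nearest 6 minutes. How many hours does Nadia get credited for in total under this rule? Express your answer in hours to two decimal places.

Fri: 6:14 AM–5:26 PM = 11 h 12 min → rounds to 11 h 12 min
Sat: 10:47 AM–8:55 PM = 10 h 8 min → rounds to 10 h 6 min
Sun: 9:45 AM–4:16 PM = 6 h 31 min → rounds to 6 h 30 min
Total credited: 27 h 48 min.

27.80 hours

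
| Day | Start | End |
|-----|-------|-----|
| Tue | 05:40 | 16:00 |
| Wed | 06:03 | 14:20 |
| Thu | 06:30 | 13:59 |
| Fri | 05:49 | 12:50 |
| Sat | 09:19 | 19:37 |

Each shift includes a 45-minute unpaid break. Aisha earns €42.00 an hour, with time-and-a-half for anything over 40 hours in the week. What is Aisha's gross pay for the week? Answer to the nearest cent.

€1666.00

Tue: 05:40–16:00 = 10 h 20 min; less 45 min break → 9 h 35 min
Wed: 06:03–14:20 = 8 h 17 min; less 45 min break → 7 h 32 min
Thu: 06:30–13:59 = 7 h 29 min; less 45 min break → 6 h 44 min
Fri: 05:49–12:50 = 7 h 1 min; less 45 min break → 6 h 16 min
Sat: 09:19–19:37 = 10 h 18 min; less 45 min break → 9 h 33 min
Total worked: 39 h 40 min = 2380 min.
Regular 39 h 40 min = 2380 min at €42.00/h; overtime 0 h 0 min = 0 min at €63.00/h.
Pay = (2380 × €42.00 + 0 × €63.00) ÷ 60 = €1666.00.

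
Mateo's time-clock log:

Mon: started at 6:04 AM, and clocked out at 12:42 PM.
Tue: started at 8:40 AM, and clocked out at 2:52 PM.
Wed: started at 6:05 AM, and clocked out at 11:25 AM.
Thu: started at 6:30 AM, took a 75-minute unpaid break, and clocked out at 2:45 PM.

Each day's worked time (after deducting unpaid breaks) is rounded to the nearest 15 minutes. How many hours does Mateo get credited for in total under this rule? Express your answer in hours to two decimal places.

Mon: 6:04 AM–12:42 PM = 6 h 38 min → rounds to 6 h 45 min
Tue: 8:40 AM–2:52 PM = 6 h 12 min → rounds to 6 h 15 min
Wed: 6:05 AM–11:25 AM = 5 h 20 min → rounds to 5 h 15 min
Thu: 6:30 AM–2:45 PM = 8 h 15 min − 75 min = 7 h 0 min → rounds to 7 h 0 min
Total credited: 25 h 15 min.

25.25 hours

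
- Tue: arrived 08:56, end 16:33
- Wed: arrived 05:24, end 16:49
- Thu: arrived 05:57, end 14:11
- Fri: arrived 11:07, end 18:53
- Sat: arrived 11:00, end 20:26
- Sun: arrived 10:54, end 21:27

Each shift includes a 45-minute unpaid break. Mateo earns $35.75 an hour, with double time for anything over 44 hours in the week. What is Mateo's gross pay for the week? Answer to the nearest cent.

$2038.94

Tue: 08:56–16:33 = 7 h 37 min; less 45 min break → 6 h 52 min
Wed: 05:24–16:49 = 11 h 25 min; less 45 min break → 10 h 40 min
Thu: 05:57–14:11 = 8 h 14 min; less 45 min break → 7 h 29 min
Fri: 11:07–18:53 = 7 h 46 min; less 45 min break → 7 h 1 min
Sat: 11:00–20:26 = 9 h 26 min; less 45 min break → 8 h 41 min
Sun: 10:54–21:27 = 10 h 33 min; less 45 min break → 9 h 48 min
Total worked: 50 h 31 min = 3031 min.
Regular 44 h 0 min = 2640 min at $35.75/h; overtime 6 h 31 min = 391 min at $71.50/h.
Pay = (2640 × $35.75 + 391 × $71.50) ÷ 60 = $2038.94.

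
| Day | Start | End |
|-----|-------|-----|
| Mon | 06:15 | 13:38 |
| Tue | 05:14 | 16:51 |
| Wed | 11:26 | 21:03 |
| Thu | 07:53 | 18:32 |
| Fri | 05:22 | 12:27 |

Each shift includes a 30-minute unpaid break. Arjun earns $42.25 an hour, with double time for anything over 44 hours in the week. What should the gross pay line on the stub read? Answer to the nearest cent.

Mon: 06:15–13:38 = 7 h 23 min; less 30 min break → 6 h 53 min
Tue: 05:14–16:51 = 11 h 37 min; less 30 min break → 11 h 7 min
Wed: 11:26–21:03 = 9 h 37 min; less 30 min break → 9 h 7 min
Thu: 07:53–18:32 = 10 h 39 min; less 30 min break → 10 h 9 min
Fri: 05:22–12:27 = 7 h 5 min; less 30 min break → 6 h 35 min
Total worked: 43 h 51 min = 2631 min.
Regular 43 h 51 min = 2631 min at $42.25/h; overtime 0 h 0 min = 0 min at $84.50/h.
Pay = (2631 × $42.25 + 0 × $84.50) ÷ 60 = $1852.66.

$1852.66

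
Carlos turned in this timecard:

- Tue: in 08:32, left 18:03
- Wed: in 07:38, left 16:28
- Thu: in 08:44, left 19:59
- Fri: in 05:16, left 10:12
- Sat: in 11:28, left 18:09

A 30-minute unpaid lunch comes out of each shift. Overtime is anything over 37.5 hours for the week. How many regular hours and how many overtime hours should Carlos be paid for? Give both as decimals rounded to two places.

Regular 37.50 hours, overtime 1.22 hours

Tue: 08:32–18:03 = 9 h 31 min; less 30 min break → 9 h 1 min
Wed: 07:38–16:28 = 8 h 50 min; less 30 min break → 8 h 20 min
Thu: 08:44–19:59 = 11 h 15 min; less 30 min break → 10 h 45 min
Fri: 05:16–10:12 = 4 h 56 min; less 30 min break → 4 h 26 min
Sat: 11:28–18:09 = 6 h 41 min; less 30 min break → 6 h 11 min
Total worked: 38 h 43 min = 38.72 h.
Threshold 37.5 h → overtime 1 h 13 min, regular 37 h 30 min.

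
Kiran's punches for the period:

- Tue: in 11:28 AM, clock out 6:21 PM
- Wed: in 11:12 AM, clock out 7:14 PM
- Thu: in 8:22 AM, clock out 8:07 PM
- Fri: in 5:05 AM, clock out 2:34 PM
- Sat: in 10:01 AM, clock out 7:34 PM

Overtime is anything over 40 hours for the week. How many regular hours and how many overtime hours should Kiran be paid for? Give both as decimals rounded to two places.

Regular 40.00 hours, overtime 5.70 hours

Tue: 11:28 AM–6:21 PM = 6 h 53 min
Wed: 11:12 AM–7:14 PM = 8 h 2 min
Thu: 8:22 AM–8:07 PM = 11 h 45 min
Fri: 5:05 AM–2:34 PM = 9 h 29 min
Sat: 10:01 AM–7:34 PM = 9 h 33 min
Total worked: 45 h 42 min = 45.70 h.
Threshold 40 h → overtime 5 h 42 min, regular 40 h 0 min.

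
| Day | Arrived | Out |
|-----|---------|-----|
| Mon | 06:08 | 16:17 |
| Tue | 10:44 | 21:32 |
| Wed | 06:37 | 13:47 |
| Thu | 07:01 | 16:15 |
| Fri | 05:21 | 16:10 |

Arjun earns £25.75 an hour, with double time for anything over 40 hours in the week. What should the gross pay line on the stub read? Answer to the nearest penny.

Mon: 06:08–16:17 = 10 h 9 min
Tue: 10:44–21:32 = 10 h 48 min
Wed: 06:37–13:47 = 7 h 10 min
Thu: 07:01–16:15 = 9 h 14 min
Fri: 05:21–16:10 = 10 h 49 min
Total worked: 48 h 10 min = 2890 min.
Regular 40 h 0 min = 2400 min at £25.75/h; overtime 8 h 10 min = 490 min at £51.50/h.
Pay = (2400 × £25.75 + 490 × £51.50) ÷ 60 = £1450.58.

£1450.58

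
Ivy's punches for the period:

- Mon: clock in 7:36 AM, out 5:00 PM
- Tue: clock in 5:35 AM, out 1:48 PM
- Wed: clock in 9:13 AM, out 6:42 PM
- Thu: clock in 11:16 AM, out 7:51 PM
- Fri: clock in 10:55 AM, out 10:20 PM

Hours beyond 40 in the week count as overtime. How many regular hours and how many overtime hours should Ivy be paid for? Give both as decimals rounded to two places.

Mon: 7:36 AM–5:00 PM = 9 h 24 min
Tue: 5:35 AM–1:48 PM = 8 h 13 min
Wed: 9:13 AM–6:42 PM = 9 h 29 min
Thu: 11:16 AM–7:51 PM = 8 h 35 min
Fri: 10:55 AM–10:20 PM = 11 h 25 min
Total worked: 47 h 6 min = 47.10 h.
Threshold 40 h → overtime 7 h 6 min, regular 40 h 0 min.

Regular 40.00 hours, overtime 7.10 hours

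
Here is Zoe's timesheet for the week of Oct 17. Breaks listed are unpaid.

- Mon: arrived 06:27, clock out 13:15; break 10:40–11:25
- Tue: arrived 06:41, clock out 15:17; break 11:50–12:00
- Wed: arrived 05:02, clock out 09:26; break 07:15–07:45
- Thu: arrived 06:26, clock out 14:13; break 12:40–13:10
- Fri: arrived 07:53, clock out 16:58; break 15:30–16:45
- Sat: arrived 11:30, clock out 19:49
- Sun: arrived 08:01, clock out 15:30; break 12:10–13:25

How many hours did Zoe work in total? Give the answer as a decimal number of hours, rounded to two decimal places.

Mon: 06:27–13:15 = 6 h 48 min; less 45 min break → 6 h 3 min
Tue: 06:41–15:17 = 8 h 36 min; less 10 min break → 8 h 26 min
Wed: 05:02–09:26 = 4 h 24 min; less 30 min break → 3 h 54 min
Thu: 06:26–14:13 = 7 h 47 min; less 30 min break → 7 h 17 min
Fri: 07:53–16:58 = 9 h 5 min; less 75 min break → 7 h 50 min
Sat: 11:30–19:49 = 8 h 19 min
Sun: 08:01–15:30 = 7 h 29 min; less 75 min break → 6 h 14 min
Total: 6 h 3 min + 8 h 26 min + 3 h 54 min + 7 h 17 min + 7 h 50 min + 8 h 19 min + 6 h 14 min = 48 h 3 min.

48.05 hours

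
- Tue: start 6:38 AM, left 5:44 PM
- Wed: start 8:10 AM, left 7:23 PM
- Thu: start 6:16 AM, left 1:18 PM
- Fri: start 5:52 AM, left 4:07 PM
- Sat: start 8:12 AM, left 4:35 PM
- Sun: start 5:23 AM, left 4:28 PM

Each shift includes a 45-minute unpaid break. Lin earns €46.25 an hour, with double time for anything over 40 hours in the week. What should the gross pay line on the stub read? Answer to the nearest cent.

€3197.42

Tue: 6:38 AM–5:44 PM = 11 h 6 min; less 45 min break → 10 h 21 min
Wed: 8:10 AM–7:23 PM = 11 h 13 min; less 45 min break → 10 h 28 min
Thu: 6:16 AM–1:18 PM = 7 h 2 min; less 45 min break → 6 h 17 min
Fri: 5:52 AM–4:07 PM = 10 h 15 min; less 45 min break → 9 h 30 min
Sat: 8:12 AM–4:35 PM = 8 h 23 min; less 45 min break → 7 h 38 min
Sun: 5:23 AM–4:28 PM = 11 h 5 min; less 45 min break → 10 h 20 min
Total worked: 54 h 34 min = 3274 min.
Regular 40 h 0 min = 2400 min at €46.25/h; overtime 14 h 34 min = 874 min at €92.50/h.
Pay = (2400 × €46.25 + 874 × €92.50) ÷ 60 = €3197.42.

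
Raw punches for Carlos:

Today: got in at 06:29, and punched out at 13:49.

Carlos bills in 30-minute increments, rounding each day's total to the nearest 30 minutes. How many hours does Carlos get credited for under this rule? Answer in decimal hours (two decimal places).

7.50 hours

Today: 06:29–13:49 = 7 h 20 min → rounds to 7 h 30 min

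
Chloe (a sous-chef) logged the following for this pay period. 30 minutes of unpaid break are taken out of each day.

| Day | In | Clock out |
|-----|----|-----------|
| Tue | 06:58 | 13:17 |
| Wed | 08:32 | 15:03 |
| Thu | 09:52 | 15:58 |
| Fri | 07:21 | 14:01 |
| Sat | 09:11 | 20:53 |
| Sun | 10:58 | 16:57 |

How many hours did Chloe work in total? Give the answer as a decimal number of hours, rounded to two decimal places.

Tue: 06:58–13:17 = 6 h 19 min; less 30 min break → 5 h 49 min
Wed: 08:32–15:03 = 6 h 31 min; less 30 min break → 6 h 1 min
Thu: 09:52–15:58 = 6 h 6 min; less 30 min break → 5 h 36 min
Fri: 07:21–14:01 = 6 h 40 min; less 30 min break → 6 h 10 min
Sat: 09:11–20:53 = 11 h 42 min; less 30 min break → 11 h 12 min
Sun: 10:58–16:57 = 5 h 59 min; less 30 min break → 5 h 29 min
Total: 5 h 49 min + 6 h 1 min + 5 h 36 min + 6 h 10 min + 11 h 12 min + 5 h 29 min = 40 h 17 min.

40.28 hours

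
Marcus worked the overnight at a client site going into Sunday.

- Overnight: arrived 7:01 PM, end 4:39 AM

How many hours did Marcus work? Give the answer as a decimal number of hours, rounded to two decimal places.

Overnight: 7:01 PM → midnight = 4 h 59 min; midnight → 4:39 AM = 4 h 39 min; span 9 h 38 min

9.63 hours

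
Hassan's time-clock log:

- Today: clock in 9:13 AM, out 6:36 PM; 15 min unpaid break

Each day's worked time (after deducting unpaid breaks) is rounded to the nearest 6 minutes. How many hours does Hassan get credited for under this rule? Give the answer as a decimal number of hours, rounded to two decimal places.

9.10 hours

Today: 9:13 AM–6:36 PM = 9 h 23 min − 15 min = 9 h 8 min → rounds to 9 h 6 min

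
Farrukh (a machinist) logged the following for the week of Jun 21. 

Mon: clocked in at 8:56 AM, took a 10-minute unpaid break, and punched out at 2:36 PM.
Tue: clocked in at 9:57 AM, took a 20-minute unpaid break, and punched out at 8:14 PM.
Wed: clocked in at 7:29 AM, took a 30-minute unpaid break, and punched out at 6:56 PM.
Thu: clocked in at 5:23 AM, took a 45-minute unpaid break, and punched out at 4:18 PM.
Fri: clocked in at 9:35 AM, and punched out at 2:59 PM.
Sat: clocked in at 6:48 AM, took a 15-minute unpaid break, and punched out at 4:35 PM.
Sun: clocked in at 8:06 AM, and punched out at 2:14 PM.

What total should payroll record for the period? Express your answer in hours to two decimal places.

57.63 hours

Mon: 8:56 AM–2:36 PM = 5 h 40 min; less 10 min break → 5 h 30 min
Tue: 9:57 AM–8:14 PM = 10 h 17 min; less 20 min break → 9 h 57 min
Wed: 7:29 AM–6:56 PM = 11 h 27 min; less 30 min break → 10 h 57 min
Thu: 5:23 AM–4:18 PM = 10 h 55 min; less 45 min break → 10 h 10 min
Fri: 9:35 AM–2:59 PM = 5 h 24 min
Sat: 6:48 AM–4:35 PM = 9 h 47 min; less 15 min break → 9 h 32 min
Sun: 8:06 AM–2:14 PM = 6 h 8 min
Total: 5 h 30 min + 9 h 57 min + 10 h 57 min + 10 h 10 min + 5 h 24 min + 9 h 32 min + 6 h 8 min = 57 h 38 min.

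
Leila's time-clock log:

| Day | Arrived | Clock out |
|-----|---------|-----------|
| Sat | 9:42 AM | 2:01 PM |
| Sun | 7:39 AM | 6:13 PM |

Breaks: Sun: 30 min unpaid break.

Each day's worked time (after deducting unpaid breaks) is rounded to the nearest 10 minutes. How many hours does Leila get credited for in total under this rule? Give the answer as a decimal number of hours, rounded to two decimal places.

14.33 hours

Sat: 9:42 AM–2:01 PM = 4 h 19 min → rounds to 4 h 20 min
Sun: 7:39 AM–6:13 PM = 10 h 34 min − 30 min = 10 h 4 min → rounds to 10 h 0 min
Total credited: 14 h 20 min.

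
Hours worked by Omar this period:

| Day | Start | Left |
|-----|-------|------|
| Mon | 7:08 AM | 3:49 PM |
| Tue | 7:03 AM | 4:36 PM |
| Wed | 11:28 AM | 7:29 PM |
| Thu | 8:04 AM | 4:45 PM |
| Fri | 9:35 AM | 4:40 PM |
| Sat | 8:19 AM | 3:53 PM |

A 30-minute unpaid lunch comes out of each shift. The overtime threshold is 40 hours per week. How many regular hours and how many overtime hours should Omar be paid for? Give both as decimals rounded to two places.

Regular 40.00 hours, overtime 6.58 hours

Mon: 7:08 AM–3:49 PM = 8 h 41 min; less 30 min break → 8 h 11 min
Tue: 7:03 AM–4:36 PM = 9 h 33 min; less 30 min break → 9 h 3 min
Wed: 11:28 AM–7:29 PM = 8 h 1 min; less 30 min break → 7 h 31 min
Thu: 8:04 AM–4:45 PM = 8 h 41 min; less 30 min break → 8 h 11 min
Fri: 9:35 AM–4:40 PM = 7 h 5 min; less 30 min break → 6 h 35 min
Sat: 8:19 AM–3:53 PM = 7 h 34 min; less 30 min break → 7 h 4 min
Total worked: 46 h 35 min = 46.58 h.
Threshold 40 h → overtime 6 h 35 min, regular 40 h 0 min.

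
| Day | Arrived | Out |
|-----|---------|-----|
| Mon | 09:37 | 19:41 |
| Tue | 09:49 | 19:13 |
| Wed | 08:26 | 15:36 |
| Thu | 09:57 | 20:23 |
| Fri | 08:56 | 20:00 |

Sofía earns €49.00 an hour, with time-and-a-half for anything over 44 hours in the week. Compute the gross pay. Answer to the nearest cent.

€2459.80

Mon: 09:37–19:41 = 10 h 4 min
Tue: 09:49–19:13 = 9 h 24 min
Wed: 08:26–15:36 = 7 h 10 min
Thu: 09:57–20:23 = 10 h 26 min
Fri: 08:56–20:00 = 11 h 4 min
Total worked: 48 h 8 min = 2888 min.
Regular 44 h 0 min = 2640 min at €49.00/h; overtime 4 h 8 min = 248 min at €73.50/h.
Pay = (2640 × €49.00 + 248 × €73.50) ÷ 60 = €2459.80.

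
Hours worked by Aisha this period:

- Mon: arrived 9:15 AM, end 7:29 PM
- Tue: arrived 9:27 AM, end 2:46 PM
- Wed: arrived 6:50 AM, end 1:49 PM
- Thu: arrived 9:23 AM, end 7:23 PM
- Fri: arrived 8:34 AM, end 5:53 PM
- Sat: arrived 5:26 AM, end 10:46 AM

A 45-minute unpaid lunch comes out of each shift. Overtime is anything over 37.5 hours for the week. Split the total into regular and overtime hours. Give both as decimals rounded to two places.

Regular 37.50 hours, overtime 5.18 hours

Mon: 9:15 AM–7:29 PM = 10 h 14 min; less 45 min break → 9 h 29 min
Tue: 9:27 AM–2:46 PM = 5 h 19 min; less 45 min break → 4 h 34 min
Wed: 6:50 AM–1:49 PM = 6 h 59 min; less 45 min break → 6 h 14 min
Thu: 9:23 AM–7:23 PM = 10 h 0 min; less 45 min break → 9 h 15 min
Fri: 8:34 AM–5:53 PM = 9 h 19 min; less 45 min break → 8 h 34 min
Sat: 5:26 AM–10:46 AM = 5 h 20 min; less 45 min break → 4 h 35 min
Total worked: 42 h 41 min = 42.68 h.
Threshold 37.5 h → overtime 5 h 11 min, regular 37 h 30 min.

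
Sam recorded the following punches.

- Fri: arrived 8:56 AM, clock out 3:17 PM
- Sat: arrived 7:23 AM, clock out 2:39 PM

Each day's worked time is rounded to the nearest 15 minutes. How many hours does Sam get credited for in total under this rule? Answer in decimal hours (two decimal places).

13.50 hours

Fri: 8:56 AM–3:17 PM = 6 h 21 min → rounds to 6 h 15 min
Sat: 7:23 AM–2:39 PM = 7 h 16 min → rounds to 7 h 15 min
Total credited: 13 h 30 min.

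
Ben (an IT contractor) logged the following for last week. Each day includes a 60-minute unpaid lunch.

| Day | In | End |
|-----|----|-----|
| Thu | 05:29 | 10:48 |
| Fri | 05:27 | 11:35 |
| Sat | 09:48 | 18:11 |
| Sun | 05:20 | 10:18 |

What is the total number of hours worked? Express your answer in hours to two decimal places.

20.80 hours

Thu: 05:29–10:48 = 5 h 19 min; less 60 min break → 4 h 19 min
Fri: 05:27–11:35 = 6 h 8 min; less 60 min break → 5 h 8 min
Sat: 09:48–18:11 = 8 h 23 min; less 60 min break → 7 h 23 min
Sun: 05:20–10:18 = 4 h 58 min; less 60 min break → 3 h 58 min
Total: 4 h 19 min + 5 h 8 min + 7 h 23 min + 3 h 58 min = 20 h 48 min.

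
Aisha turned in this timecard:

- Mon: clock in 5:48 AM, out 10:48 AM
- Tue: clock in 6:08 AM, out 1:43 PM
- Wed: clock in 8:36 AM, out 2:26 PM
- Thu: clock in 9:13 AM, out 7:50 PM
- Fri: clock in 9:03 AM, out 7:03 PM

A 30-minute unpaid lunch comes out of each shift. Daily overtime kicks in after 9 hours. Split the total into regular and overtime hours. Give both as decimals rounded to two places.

Regular 34.92 hours, overtime 1.62 hours

Mon: 5:48 AM–10:48 AM = 5 h 0 min; less 30 min break → 4 h 30 min
Tue: 6:08 AM–1:43 PM = 7 h 35 min; less 30 min break → 7 h 5 min
Wed: 8:36 AM–2:26 PM = 5 h 50 min; less 30 min break → 5 h 20 min
Thu: 9:13 AM–7:50 PM = 10 h 37 min; less 30 min break → 10 h 7 min
Fri: 9:03 AM–7:03 PM = 10 h 0 min; less 30 min break → 9 h 30 min
Mon reg 4 h 30 min / OT 0 h 0 min; Tue reg 7 h 5 min / OT 0 h 0 min; Wed reg 5 h 20 min / OT 0 h 0 min; Thu reg 9 h 0 min / OT 1 h 7 min; Fri reg 9 h 0 min / OT 0 h 30 min.
Totals: regular 34 h 55 min, overtime 1 h 37 min.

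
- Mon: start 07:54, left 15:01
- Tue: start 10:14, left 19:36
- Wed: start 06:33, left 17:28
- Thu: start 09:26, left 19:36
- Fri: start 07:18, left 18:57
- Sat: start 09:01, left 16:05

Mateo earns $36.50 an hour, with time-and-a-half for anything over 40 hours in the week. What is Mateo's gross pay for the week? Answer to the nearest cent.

Mon: 07:54–15:01 = 7 h 7 min
Tue: 10:14–19:36 = 9 h 22 min
Wed: 06:33–17:28 = 10 h 55 min
Thu: 09:26–19:36 = 10 h 10 min
Fri: 07:18–18:57 = 11 h 39 min
Sat: 09:01–16:05 = 7 h 4 min
Total worked: 56 h 17 min = 3377 min.
Regular 40 h 0 min = 2400 min at $36.50/h; overtime 16 h 17 min = 977 min at $54.75/h.
Pay = (2400 × $36.50 + 977 × $54.75) ÷ 60 = $2351.51.

$2351.51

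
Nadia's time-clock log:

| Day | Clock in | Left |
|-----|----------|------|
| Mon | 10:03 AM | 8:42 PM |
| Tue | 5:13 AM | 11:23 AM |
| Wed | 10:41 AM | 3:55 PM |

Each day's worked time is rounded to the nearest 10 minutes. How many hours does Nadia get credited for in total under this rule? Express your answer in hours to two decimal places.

Mon: 10:03 AM–8:42 PM = 10 h 39 min → rounds to 10 h 40 min
Tue: 5:13 AM–11:23 AM = 6 h 10 min → rounds to 6 h 10 min
Wed: 10:41 AM–3:55 PM = 5 h 14 min → rounds to 5 h 10 min
Total credited: 22 h 0 min.

22.00 hours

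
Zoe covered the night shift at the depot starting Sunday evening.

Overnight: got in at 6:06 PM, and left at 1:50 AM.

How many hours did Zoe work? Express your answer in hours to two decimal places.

7.73 hours

Overnight: 6:06 PM → midnight = 5 h 54 min; midnight → 1:50 AM = 1 h 50 min; span 7 h 44 min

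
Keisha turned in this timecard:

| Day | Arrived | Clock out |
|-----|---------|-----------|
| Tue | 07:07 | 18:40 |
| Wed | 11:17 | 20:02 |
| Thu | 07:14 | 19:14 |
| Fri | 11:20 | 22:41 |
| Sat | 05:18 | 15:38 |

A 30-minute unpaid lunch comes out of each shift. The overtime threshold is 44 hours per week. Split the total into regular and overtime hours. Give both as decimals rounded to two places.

Regular 44.00 hours, overtime 7.48 hours

Tue: 07:07–18:40 = 11 h 33 min; less 30 min break → 11 h 3 min
Wed: 11:17–20:02 = 8 h 45 min; less 30 min break → 8 h 15 min
Thu: 07:14–19:14 = 12 h 0 min; less 30 min break → 11 h 30 min
Fri: 11:20–22:41 = 11 h 21 min; less 30 min break → 10 h 51 min
Sat: 05:18–15:38 = 10 h 20 min; less 30 min break → 9 h 50 min
Total worked: 51 h 29 min = 51.48 h.
Threshold 44 h → overtime 7 h 29 min, regular 44 h 0 min.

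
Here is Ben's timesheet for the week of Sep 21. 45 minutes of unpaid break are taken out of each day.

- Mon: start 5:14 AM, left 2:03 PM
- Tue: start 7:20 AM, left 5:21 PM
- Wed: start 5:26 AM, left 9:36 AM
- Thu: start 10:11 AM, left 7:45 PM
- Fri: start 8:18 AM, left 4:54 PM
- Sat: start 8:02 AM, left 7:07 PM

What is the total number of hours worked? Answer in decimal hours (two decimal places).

47.75 hours

Mon: 5:14 AM–2:03 PM = 8 h 49 min; less 45 min break → 8 h 4 min
Tue: 7:20 AM–5:21 PM = 10 h 1 min; less 45 min break → 9 h 16 min
Wed: 5:26 AM–9:36 AM = 4 h 10 min; less 45 min break → 3 h 25 min
Thu: 10:11 AM–7:45 PM = 9 h 34 min; less 45 min break → 8 h 49 min
Fri: 8:18 AM–4:54 PM = 8 h 36 min; less 45 min break → 7 h 51 min
Sat: 8:02 AM–7:07 PM = 11 h 5 min; less 45 min break → 10 h 20 min
Total: 8 h 4 min + 9 h 16 min + 3 h 25 min + 8 h 49 min + 7 h 51 min + 10 h 20 min = 47 h 45 min.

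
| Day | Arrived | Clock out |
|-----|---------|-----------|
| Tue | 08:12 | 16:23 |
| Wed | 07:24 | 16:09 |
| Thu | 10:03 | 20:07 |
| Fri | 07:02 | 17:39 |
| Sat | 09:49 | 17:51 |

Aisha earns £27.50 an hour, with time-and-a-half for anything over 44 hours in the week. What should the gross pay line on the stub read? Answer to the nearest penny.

Tue: 08:12–16:23 = 8 h 11 min
Wed: 07:24–16:09 = 8 h 45 min
Thu: 10:03–20:07 = 10 h 4 min
Fri: 07:02–17:39 = 10 h 37 min
Sat: 09:49–17:51 = 8 h 2 min
Total worked: 45 h 39 min = 2739 min.
Regular 44 h 0 min = 2640 min at £27.50/h; overtime 1 h 39 min = 99 min at £41.25/h.
Pay = (2640 × £27.50 + 99 × £41.25) ÷ 60 = £1278.06.

£1278.06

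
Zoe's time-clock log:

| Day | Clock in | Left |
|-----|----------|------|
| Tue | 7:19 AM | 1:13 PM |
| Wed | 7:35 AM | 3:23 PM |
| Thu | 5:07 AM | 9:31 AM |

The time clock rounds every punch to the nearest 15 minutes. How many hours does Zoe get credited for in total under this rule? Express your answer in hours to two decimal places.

18.50 hours

Tue: in 7:19 AM→7:15 AM, out 1:13 PM→1:15 PM; 6 h 0 min
Wed: in 7:35 AM→7:30 AM, out 3:23 PM→3:30 PM; 8 h 0 min
Thu: in 5:07 AM→5:00 AM, out 9:31 AM→9:30 AM; 4 h 30 min
Total credited: 18 h 30 min.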